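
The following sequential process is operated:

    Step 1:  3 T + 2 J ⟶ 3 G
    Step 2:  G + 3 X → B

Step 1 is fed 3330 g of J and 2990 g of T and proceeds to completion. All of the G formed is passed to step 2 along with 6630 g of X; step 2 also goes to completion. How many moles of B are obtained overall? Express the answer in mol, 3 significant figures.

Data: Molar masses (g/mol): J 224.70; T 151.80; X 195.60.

Step 1:
n(J) = 3330 / 224.70 = 14.82 mol
n(T) = 2990 / 151.80 = 19.70 mol
n/ν for J = 14.82/2 = 7.410
n/ν for T = 19.70/3 = 6.567
Smallest n/ν is T → limiting reagent.
n(G) produced = (3/3) × 19.70 = 19.70 mol
Step 2:
n(G) available = 19.70 mol
n(X) = 6630 / 195.60 = 33.90 mol
n/ν for G = 19.70/1 = 19.70
n/ν for X = 33.90/3 = 11.30
Smallest n/ν is X → limiting reagent.
n(B) = (1/3) × 33.90 = 11.30 mol

11.3 mol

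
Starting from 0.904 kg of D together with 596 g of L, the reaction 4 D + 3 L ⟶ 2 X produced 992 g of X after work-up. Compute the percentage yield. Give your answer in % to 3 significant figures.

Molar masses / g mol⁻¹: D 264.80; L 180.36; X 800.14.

72.6 %

n(D) = 0.9040×1000 / 264.80 = 3.414 mol
n(L) = 596.0 / 180.36 = 3.305 mol
n/ν for D = 3.414/4 = 0.8535
n/ν for L = 3.305/3 = 1.102
Smallest n/ν is D → limiting reagent.
theoretical n(X) = (2/4) × 3.414 = 1.707 mol → 1366 g
% yield = 992 / 1366 × 100 = 72.62 %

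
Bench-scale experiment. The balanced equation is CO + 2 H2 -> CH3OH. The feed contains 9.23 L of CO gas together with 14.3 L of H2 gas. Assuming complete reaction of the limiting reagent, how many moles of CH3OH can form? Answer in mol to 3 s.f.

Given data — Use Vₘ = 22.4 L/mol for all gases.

0.319 mol

n(CO) = 9.230 / 22.4 = 0.4121 mol
n(H2) = 14.30 / 22.4 = 0.6384 mol
n/ν for CO = 0.4121/1 = 0.4121
n/ν for H2 = 0.6384/2 = 0.3192
Smallest n/ν is H2 → limiting reagent.
n(CH3OH) = (1/2) × 0.6384 = 0.3192 mol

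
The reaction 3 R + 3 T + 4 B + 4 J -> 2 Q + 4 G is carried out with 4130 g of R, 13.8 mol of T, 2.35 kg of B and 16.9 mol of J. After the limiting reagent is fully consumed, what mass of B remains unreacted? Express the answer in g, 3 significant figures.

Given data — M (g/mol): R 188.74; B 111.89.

n(R) = 4130 / 188.74 = 21.88 mol
n(T) = 13.80 mol
n(B) = 2.350×1000 / 111.89 = 21.00 mol
n(J) = 16.90 mol
n/ν → R: 7.293, T: 4.600, B: 5.250, J: 4.225; J is limiting.
B consumed = (4/4) × 16.90 = 16.90 mol
B remaining = 21.00 − 16.90 = 4.100 mol
mass = 4.100 × 111.89 = 458.7 g

459 g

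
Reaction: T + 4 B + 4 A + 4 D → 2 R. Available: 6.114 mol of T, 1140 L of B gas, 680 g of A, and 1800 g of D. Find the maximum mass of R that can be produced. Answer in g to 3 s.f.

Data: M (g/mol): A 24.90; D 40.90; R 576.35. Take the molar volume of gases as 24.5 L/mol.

n(T) = 6.114 mol
n(B) = 1140 / 24.5 = 46.53 mol
n(A) = 680.0 / 24.90 = 27.31 mol
n(D) = 1800 / 40.90 = 44.01 mol
n/ν for T = 6.114/1 = 6.114
n/ν for B = 46.53/4 = 11.63
n/ν for A = 27.31/4 = 6.828
n/ν for D = 44.01/4 = 11.00
Smallest n/ν is T → limiting reagent.
n(R) = (2/1) × 6.114 = 12.23 mol
mass = 12.23 × 576.35 = 7049 g

7050 g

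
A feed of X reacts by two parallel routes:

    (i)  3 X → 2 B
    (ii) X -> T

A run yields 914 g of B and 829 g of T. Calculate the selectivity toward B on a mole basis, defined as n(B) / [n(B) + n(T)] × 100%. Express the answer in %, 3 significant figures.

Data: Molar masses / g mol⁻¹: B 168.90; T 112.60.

42.4 %

n(B) = 914 / 168.90 = 5.411 mol
n(T) = 829 / 112.60 = 7.362 mol
selectivity = 5.411/(5.411+7.362) × 100 = 42.36 %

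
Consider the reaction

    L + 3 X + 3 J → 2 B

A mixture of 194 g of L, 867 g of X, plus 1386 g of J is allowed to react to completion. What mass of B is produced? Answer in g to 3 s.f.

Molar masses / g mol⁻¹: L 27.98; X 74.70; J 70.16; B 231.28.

1790 g

n(L) = 194.0 / 27.98 = 6.934 mol
n(X) = 867.0 / 74.70 = 11.61 mol
n(J) = 1386 / 70.16 = 19.75 mol
n/ν for L = 6.934/1 = 6.934
n/ν for X = 11.61/3 = 3.870
n/ν for J = 19.75/3 = 6.583
Smallest n/ν is X → limiting reagent.
n(B) = (2/3) × 11.61 = 7.740 mol
mass = 7.740 × 231.28 = 1790 g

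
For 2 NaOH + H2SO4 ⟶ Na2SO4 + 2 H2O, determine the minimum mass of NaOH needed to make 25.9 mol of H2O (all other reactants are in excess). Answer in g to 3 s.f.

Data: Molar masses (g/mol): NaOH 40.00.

n(H2O) = 25.90 mol
n(NaOH) = (2/2) × 25.90 = 25.90 mol
mass = 25.90 × 40.00 = 1036 g

1040 g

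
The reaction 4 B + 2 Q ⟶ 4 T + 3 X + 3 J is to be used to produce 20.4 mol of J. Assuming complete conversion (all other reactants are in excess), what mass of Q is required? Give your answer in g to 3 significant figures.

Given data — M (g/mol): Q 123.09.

n(J) = 20.40 mol
n(Q) = (2/3) × 20.40 = 13.60 mol
mass = 13.60 × 123.09 = 1674 g

1670 g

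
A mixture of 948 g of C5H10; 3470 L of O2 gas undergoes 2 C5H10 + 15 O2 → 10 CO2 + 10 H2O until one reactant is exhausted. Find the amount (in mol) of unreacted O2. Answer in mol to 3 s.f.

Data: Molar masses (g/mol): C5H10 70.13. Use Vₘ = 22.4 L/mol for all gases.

n(C5H10) = 948.0 / 70.13 = 13.52 mol
n(O2) = 3470 / 22.4 = 154.9 mol
n/ν for C5H10 = 13.52/2 = 6.760
n/ν for O2 = 154.9/15 = 10.33
Smallest n/ν is C5H10 → limiting reagent.
O2 consumed = (15/2) × 13.52 = 101.4 mol
O2 remaining = 154.9 − 101.4 = 53.50 mol

53.5 mol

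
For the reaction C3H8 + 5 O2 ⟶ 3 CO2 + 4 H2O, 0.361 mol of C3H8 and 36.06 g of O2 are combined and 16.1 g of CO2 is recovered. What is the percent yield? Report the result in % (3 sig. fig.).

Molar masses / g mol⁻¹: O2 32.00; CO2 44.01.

54.1 %

n(C3H8) = 0.3610 mol
n(O2) = 36.06 / 32.00 = 1.127 mol
n/ν → C3H8: 0.3610, O2: 0.2254; O2 is limiting.
theoretical n(CO2) = (3/5) × 1.127 = 0.6762 mol → 29.76 g
% yield = 16.1 / 29.76 × 100 = 54.10 %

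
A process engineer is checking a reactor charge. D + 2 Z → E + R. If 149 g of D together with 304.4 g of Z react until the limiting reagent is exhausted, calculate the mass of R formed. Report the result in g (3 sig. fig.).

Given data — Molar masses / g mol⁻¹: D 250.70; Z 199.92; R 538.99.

320 g

n(D) = 149.0 / 250.70 = 0.5943 mol
n(Z) = 304.4 / 199.92 = 1.523 mol
n/ν for D = 0.5943/1 = 0.5943
n/ν for Z = 1.523/2 = 0.7615
Smallest n/ν is D → limiting reagent.
n(R) = (1/1) × 0.5943 = 0.5943 mol
mass = 0.5943 × 538.99 = 320.3 g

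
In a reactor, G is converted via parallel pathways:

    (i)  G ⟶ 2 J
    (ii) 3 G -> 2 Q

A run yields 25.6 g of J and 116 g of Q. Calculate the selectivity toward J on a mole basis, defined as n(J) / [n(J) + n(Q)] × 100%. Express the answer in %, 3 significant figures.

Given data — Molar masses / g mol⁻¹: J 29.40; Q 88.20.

39.8 %

n(J) = 25.6 / 29.40 = 0.8707 mol
n(Q) = 116 / 88.20 = 1.315 mol
selectivity = 0.8707/(0.8707+1.315) × 100 = 39.84 %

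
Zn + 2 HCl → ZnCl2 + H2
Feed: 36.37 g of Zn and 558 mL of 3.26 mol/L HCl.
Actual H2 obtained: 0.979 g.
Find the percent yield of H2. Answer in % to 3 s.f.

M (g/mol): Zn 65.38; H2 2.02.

n(Zn) = 36.37 / 65.38 = 0.5563 mol
n(HCl) = 3.26 × 558.0/1000 = 1.819 mol
n/ν for Zn = 0.5563/1 = 0.5563
n/ν for HCl = 1.819/2 = 0.9095
Smallest n/ν is Zn → limiting reagent.
theoretical n(H2) = (1/1) × 0.5563 = 0.5563 mol → 1.124 g
% yield = 0.979 / 1.124 × 100 = 87.10 %

87.1 %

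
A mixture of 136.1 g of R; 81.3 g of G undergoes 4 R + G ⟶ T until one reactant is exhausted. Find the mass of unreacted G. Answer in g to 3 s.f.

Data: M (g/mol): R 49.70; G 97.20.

n(R) = 136.1 / 49.70 = 2.738 mol
n(G) = 81.30 / 97.20 = 0.8364 mol
n/ν → R: 0.6845, G: 0.8364; R is limiting.
G consumed = (1/4) × 2.738 = 0.6845 mol
G remaining = 0.8364 − 0.6845 = 0.1519 mol
mass = 0.1519 × 97.20 = 14.76 g

14.8 g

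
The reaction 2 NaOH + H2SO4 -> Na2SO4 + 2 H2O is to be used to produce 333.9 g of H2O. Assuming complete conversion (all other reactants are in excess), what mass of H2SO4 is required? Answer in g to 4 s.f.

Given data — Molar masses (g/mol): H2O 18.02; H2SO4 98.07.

n(H2O) = 333.9 / 18.02 = 18.53 mol
n(H2SO4) = (1/2) × 18.53 = 9.265 mol
mass = 9.265 × 98.07 = 908.6 g

908.6 g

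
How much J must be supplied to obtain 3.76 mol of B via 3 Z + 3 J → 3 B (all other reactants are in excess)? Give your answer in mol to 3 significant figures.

3.76 mol

n(B) = 3.760 mol
n(J) = (3/3) × 3.760 = 3.760 mol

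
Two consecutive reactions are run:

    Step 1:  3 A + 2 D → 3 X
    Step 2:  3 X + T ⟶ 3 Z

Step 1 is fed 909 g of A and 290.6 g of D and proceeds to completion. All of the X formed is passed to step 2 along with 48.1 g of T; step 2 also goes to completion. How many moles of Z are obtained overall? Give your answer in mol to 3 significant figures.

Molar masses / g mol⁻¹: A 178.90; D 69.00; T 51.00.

2.83 mol

Step 1:
n(A) = 909.0 / 178.90 = 5.081 mol
n(D) = 290.6 / 69.00 = 4.212 mol
n/ν for A = 5.081/3 = 1.694
n/ν for D = 4.212/2 = 2.106
Smallest n/ν is A → limiting reagent.
n(X) produced = (3/3) × 5.081 = 5.081 mol
Step 2:
n(X) available = 5.081 mol
n(T) = 48.10 / 51.00 = 0.9431 mol
n/ν for X = 5.081/3 = 1.694
n/ν for T = 0.9431/1 = 0.9431
Smallest n/ν is T → limiting reagent.
n(Z) = (3/1) × 0.9431 = 2.829 mol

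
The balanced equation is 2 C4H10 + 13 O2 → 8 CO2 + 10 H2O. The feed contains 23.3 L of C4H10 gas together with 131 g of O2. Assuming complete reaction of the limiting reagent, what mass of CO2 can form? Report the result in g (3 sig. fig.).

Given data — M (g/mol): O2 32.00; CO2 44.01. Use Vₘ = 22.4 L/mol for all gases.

n(C4H10) = 23.30 / 22.4 = 1.040 mol
n(O2) = 131.0 / 32.00 = 4.094 mol
n/ν for C4H10 = 1.040/2 = 0.5200
n/ν for O2 = 4.094/13 = 0.3149
Smallest n/ν is O2 → limiting reagent.
n(CO2) = (8/13) × 4.094 = 2.519 mol
mass = 2.519 × 44.01 = 110.9 g

111 g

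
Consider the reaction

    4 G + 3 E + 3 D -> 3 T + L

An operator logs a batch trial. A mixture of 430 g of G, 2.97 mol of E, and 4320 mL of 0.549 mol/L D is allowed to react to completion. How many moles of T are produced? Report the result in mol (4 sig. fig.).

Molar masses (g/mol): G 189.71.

1.700 mol

n(G) = 430.0 / 189.71 = 2.267 mol
n(E) = 2.970 mol
n(D) = 0.549 × 4320/1000 = 2.372 mol
n/ν → G: 0.5668, E: 0.9900, D: 0.7907; G is limiting.
n(T) = (3/4) × 2.267 = 1.700 mol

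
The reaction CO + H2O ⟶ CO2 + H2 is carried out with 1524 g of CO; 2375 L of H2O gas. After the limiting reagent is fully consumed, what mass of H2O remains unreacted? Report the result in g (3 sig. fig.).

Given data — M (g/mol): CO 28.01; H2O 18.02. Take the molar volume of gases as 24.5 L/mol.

766 g

n(CO) = 1524 / 28.01 = 54.41 mol
n(H2O) = 2375 / 24.5 = 96.94 mol
n/ν for CO = 54.41/1 = 54.41
n/ν for H2O = 96.94/1 = 96.94
Smallest n/ν is CO → limiting reagent.
H2O consumed = (1/1) × 54.41 = 54.41 mol
H2O remaining = 96.94 − 54.41 = 42.53 mol
mass = 42.53 × 18.02 = 766.4 g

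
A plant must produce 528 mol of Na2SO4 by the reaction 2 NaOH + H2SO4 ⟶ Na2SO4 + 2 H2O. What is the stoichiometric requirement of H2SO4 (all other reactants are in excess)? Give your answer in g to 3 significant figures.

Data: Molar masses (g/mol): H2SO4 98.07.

n(Na2SO4) = 528.0 mol
n(H2SO4) = (1/1) × 528.0 = 528.0 mol
mass = 528.0 × 98.07 = 51780 g

51800 g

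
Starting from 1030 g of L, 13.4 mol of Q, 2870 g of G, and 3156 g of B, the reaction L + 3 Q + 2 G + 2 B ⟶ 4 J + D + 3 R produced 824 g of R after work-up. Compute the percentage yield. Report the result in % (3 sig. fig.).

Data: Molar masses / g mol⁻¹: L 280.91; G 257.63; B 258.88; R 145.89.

51.3 %

n(L) = 1030 / 280.91 = 3.667 mol
n(Q) = 13.40 mol
n(G) = 2870 / 257.63 = 11.14 mol
n(B) = 3156 / 258.88 = 12.19 mol
n/ν → L: 3.667, Q: 4.467, G: 5.570, B: 6.095; L is limiting.
theoretical n(R) = (3/1) × 3.667 = 11.00 mol → 1605 g
% yield = 824 / 1605 × 100 = 51.34 %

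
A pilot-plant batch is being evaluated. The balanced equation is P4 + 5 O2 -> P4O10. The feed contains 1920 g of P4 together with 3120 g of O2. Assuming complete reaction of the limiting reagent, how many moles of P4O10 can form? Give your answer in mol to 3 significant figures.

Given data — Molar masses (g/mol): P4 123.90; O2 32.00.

15.5 mol

n(P4) = 1920 / 123.90 = 15.50 mol
n(O2) = 3120 / 32.00 = 97.50 mol
n/ν for P4 = 15.50/1 = 15.50
n/ν for O2 = 97.50/5 = 19.50
Smallest n/ν is P4 → limiting reagent.
n(P4O10) = (1/1) × 15.50 = 15.50 mol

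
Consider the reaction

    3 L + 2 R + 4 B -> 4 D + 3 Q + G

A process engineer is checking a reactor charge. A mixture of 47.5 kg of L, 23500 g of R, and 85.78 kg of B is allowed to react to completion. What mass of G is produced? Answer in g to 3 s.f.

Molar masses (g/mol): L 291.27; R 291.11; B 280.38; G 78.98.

3190 g

n(L) = 47.50×1000 / 291.27 = 163.1 mol
n(R) = 23500 / 291.11 = 80.73 mol
n(B) = 85.78×1000 / 280.38 = 305.9 mol
n/ν for L = 163.1/3 = 54.37
n/ν for R = 80.73/2 = 40.37
n/ν for B = 305.9/4 = 76.48
Smallest n/ν is R → limiting reagent.
n(G) = (1/2) × 80.73 = 40.37 mol
mass = 40.37 × 78.98 = 3188 g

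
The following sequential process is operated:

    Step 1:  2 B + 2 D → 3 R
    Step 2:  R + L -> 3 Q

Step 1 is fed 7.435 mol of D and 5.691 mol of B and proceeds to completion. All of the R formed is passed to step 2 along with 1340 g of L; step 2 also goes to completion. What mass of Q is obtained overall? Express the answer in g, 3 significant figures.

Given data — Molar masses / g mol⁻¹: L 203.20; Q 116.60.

2310 g

Step 1:
n(D) = 7.435 mol
n(B) = 5.691 mol
n/ν for D = 7.435/2 = 3.718
n/ν for B = 5.691/2 = 2.846
Smallest n/ν is B → limiting reagent.
n(R) produced = (3/2) × 5.691 = 8.537 mol
Step 2:
n(R) available = 8.537 mol
n(L) = 1340 / 203.20 = 6.594 mol
n/ν for R = 8.537/1 = 8.537
n/ν for L = 6.594/1 = 6.594
Smallest n/ν is L → limiting reagent.
n(Q) = (3/1) × 6.594 = 19.78 mol
mass = 19.78 × 116.60 = 2306 g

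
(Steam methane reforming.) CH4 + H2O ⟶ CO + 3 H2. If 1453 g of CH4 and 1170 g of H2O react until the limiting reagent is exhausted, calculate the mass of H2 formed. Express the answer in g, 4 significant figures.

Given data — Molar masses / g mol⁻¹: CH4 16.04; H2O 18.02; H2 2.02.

n(CH4) = 1453 / 16.04 = 90.59 mol
n(H2O) = 1170 / 18.02 = 64.93 mol
n/ν for CH4 = 90.59/1 = 90.59
n/ν for H2O = 64.93/1 = 64.93
Smallest n/ν is H2O → limiting reagent.
n(H2) = (3/1) × 64.93 = 194.8 mol
mass = 194.8 × 2.02 = 393.5 g

393.5 g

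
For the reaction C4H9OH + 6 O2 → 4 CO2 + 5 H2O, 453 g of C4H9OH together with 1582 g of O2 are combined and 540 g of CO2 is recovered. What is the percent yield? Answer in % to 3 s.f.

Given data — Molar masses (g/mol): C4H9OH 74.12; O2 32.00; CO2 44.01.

50.2 %

n(C4H9OH) = 453.0 / 74.12 = 6.112 mol
n(O2) = 1582 / 32.00 = 49.44 mol
n/ν → C4H9OH: 6.112, O2: 8.240; C4H9OH is limiting.
theoretical n(CO2) = (4/1) × 6.112 = 24.45 mol → 1076 g
% yield = 540 / 1076 × 100 = 50.19 %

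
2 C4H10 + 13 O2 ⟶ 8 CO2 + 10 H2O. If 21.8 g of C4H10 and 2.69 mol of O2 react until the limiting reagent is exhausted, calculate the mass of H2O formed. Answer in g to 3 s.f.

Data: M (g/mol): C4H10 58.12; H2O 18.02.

n(C4H10) = 21.80 / 58.12 = 0.3751 mol
n(O2) = 2.690 mol
n/ν for C4H10 = 0.3751/2 = 0.1876
n/ν for O2 = 2.690/13 = 0.2069
Smallest n/ν is C4H10 → limiting reagent.
n(H2O) = (10/2) × 0.3751 = 1.876 mol
mass = 1.876 × 18.02 = 33.81 g

33.8 g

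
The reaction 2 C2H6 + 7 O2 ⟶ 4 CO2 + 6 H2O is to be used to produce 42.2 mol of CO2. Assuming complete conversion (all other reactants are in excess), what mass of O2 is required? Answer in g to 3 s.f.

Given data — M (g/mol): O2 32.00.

2360 g

n(CO2) = 42.20 mol
n(O2) = (7/4) × 42.20 = 73.85 mol
mass = 73.85 × 32.00 = 2363 g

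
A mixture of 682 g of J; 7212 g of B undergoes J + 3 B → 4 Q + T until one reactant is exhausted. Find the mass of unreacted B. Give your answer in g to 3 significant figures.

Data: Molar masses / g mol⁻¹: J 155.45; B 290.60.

n(J) = 682.0 / 155.45 = 4.387 mol
n(B) = 7212 / 290.60 = 24.82 mol
n/ν for J = 4.387/1 = 4.387
n/ν for B = 24.82/3 = 8.273
Smallest n/ν is J → limiting reagent.
B consumed = (3/1) × 4.387 = 13.16 mol
B remaining = 24.82 − 13.16 = 11.66 mol
mass = 11.66 × 290.60 = 3388 g

3390 g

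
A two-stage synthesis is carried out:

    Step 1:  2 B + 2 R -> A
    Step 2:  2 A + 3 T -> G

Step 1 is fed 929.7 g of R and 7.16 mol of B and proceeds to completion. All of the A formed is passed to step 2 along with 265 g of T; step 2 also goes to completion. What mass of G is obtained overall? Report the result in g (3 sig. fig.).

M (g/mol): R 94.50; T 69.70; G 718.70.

911 g

Step 1:
n(R) = 929.7 / 94.50 = 9.838 mol
n(B) = 7.160 mol
n/ν for R = 9.838/2 = 4.919
n/ν for B = 7.160/2 = 3.580
Smallest n/ν is B → limiting reagent.
n(A) produced = (1/2) × 7.160 = 3.580 mol
Step 2:
n(A) available = 3.580 mol
n(T) = 265.0 / 69.70 = 3.802 mol
n/ν for A = 3.580/2 = 1.790
n/ν for T = 3.802/3 = 1.267
Smallest n/ν is T → limiting reagent.
n(G) = (1/3) × 3.802 = 1.267 mol
mass = 1.267 × 718.70 = 910.6 g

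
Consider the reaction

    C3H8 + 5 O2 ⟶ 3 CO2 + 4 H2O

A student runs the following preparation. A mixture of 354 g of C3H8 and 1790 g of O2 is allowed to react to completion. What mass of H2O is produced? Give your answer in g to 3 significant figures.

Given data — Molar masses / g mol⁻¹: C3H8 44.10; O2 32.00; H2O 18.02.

579 g

n(C3H8) = 354.0 / 44.10 = 8.027 mol
n(O2) = 1790 / 32.00 = 55.94 mol
n/ν for C3H8 = 8.027/1 = 8.027
n/ν for O2 = 55.94/5 = 11.19
Smallest n/ν is C3H8 → limiting reagent.
n(H2O) = (4/1) × 8.027 = 32.11 mol
mass = 32.11 × 18.02 = 578.6 g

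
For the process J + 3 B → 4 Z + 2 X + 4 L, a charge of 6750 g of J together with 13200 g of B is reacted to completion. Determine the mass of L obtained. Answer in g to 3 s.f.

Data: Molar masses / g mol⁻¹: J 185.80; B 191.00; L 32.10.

2960 g

n(J) = 6750 / 185.80 = 36.33 mol
n(B) = 13200 / 191.00 = 69.11 mol
n/ν → J: 36.33, B: 23.04; B is limiting.
n(L) = (4/3) × 69.11 = 92.15 mol
mass = 92.15 × 32.10 = 2958 g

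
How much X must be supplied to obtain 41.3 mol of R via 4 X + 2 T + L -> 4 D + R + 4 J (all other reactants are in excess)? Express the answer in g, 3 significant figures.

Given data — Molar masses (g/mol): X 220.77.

36500 g

n(R) = 41.30 mol
n(X) = (4/1) × 41.30 = 165.2 mol
mass = 165.2 × 220.77 = 36470 g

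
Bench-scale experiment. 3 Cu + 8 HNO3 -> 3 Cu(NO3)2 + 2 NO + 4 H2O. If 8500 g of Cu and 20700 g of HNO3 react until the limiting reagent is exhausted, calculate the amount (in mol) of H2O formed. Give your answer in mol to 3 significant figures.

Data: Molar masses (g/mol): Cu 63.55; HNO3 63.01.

n(Cu) = 8500 / 63.55 = 133.8 mol
n(HNO3) = 20700 / 63.01 = 328.5 mol
n/ν → Cu: 44.60, HNO3: 41.06; HNO3 is limiting.
n(H2O) = (4/8) × 328.5 = 164.3 mol

164 mol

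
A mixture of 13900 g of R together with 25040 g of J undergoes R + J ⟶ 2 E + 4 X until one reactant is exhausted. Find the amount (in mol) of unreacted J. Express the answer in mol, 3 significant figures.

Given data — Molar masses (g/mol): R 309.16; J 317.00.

34.0 mol

n(R) = 13900 / 309.16 = 44.96 mol
n(J) = 25040 / 317.00 = 78.99 mol
n/ν for R = 44.96/1 = 44.96
n/ν for J = 78.99/1 = 78.99
Smallest n/ν is R → limiting reagent.
J consumed = (1/1) × 44.96 = 44.96 mol
J remaining = 78.99 − 44.96 = 34.03 mol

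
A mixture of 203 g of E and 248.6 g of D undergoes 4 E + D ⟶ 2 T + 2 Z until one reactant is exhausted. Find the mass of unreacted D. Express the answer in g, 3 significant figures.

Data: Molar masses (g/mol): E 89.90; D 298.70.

80.0 g

n(E) = 203.0 / 89.90 = 2.258 mol
n(D) = 248.6 / 298.70 = 0.8323 mol
n/ν for E = 2.258/4 = 0.5645
n/ν for D = 0.8323/1 = 0.8323
Smallest n/ν is E → limiting reagent.
D consumed = (1/4) × 2.258 = 0.5645 mol
D remaining = 0.8323 − 0.5645 = 0.2678 mol
mass = 0.2678 × 298.70 = 79.99 g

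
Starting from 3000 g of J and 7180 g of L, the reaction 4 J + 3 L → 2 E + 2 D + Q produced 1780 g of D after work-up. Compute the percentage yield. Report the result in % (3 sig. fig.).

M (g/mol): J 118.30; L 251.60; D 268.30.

n(J) = 3000 / 118.30 = 25.36 mol
n(L) = 7180 / 251.60 = 28.54 mol
n/ν for J = 25.36/4 = 6.340
n/ν for L = 28.54/3 = 9.513
Smallest n/ν is J → limiting reagent.
theoretical n(D) = (2/4) × 25.36 = 12.68 mol → 3402 g
% yield = 1780 / 3402 × 100 = 52.32 %

52.3 %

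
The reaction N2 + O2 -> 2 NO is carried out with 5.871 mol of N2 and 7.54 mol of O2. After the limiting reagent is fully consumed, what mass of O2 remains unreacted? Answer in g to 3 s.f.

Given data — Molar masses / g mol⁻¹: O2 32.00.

53.4 g

n(N2) = 5.871 mol
n(O2) = 7.540 mol
n/ν → N2: 5.871, O2: 7.540; N2 is limiting.
O2 consumed = (1/1) × 5.871 = 5.871 mol
O2 remaining = 7.540 − 5.871 = 1.669 mol
mass = 1.669 × 32.00 = 53.41 g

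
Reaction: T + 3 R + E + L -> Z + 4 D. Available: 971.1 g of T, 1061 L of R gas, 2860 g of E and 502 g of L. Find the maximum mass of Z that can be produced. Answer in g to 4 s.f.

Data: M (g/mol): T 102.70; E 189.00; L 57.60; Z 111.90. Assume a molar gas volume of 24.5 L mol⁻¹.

n(T) = 971.1 / 102.70 = 9.456 mol
n(R) = 1061 / 24.5 = 43.31 mol
n(E) = 2860 / 189.00 = 15.13 mol
n(L) = 502.0 / 57.60 = 8.715 mol
n/ν for T = 9.456/1 = 9.456
n/ν for R = 43.31/3 = 14.44
n/ν for E = 15.13/1 = 15.13
n/ν for L = 8.715/1 = 8.715
Smallest n/ν is L → limiting reagent.
n(Z) = (1/1) × 8.715 = 8.715 mol
mass = 8.715 × 111.90 = 975.2 g

975.2 g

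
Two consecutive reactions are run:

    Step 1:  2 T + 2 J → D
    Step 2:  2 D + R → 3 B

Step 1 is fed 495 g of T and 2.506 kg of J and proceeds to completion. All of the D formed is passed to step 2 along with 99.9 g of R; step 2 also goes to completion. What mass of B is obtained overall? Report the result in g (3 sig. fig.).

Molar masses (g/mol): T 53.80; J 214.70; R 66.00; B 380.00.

Step 1:
n(T) = 495.0 / 53.80 = 9.201 mol
n(J) = 2.506×1000 / 214.70 = 11.67 mol
n/ν for T = 9.201/2 = 4.601
n/ν for J = 11.67/2 = 5.835
Smallest n/ν is T → limiting reagent.
n(D) produced = (1/2) × 9.201 = 4.601 mol
Step 2:
n(D) available = 4.601 mol
n(R) = 99.90 / 66.00 = 1.514 mol
n/ν for D = 4.601/2 = 2.301
n/ν for R = 1.514/1 = 1.514
Smallest n/ν is R → limiting reagent.
n(B) = (3/1) × 1.514 = 4.542 mol
mass = 4.542 × 380.00 = 1726 g

1730 g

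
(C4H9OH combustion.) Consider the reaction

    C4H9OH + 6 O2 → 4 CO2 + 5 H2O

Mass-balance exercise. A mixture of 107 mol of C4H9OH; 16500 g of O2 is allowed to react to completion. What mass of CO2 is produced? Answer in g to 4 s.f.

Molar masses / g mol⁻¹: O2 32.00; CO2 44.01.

n(C4H9OH) = 107.0 mol
n(O2) = 16500 / 32.00 = 515.6 mol
n/ν → C4H9OH: 107.0, O2: 85.93; O2 is limiting.
n(CO2) = (4/6) × 515.6 = 343.7 mol
mass = 343.7 × 44.01 = 15130 g

15130 g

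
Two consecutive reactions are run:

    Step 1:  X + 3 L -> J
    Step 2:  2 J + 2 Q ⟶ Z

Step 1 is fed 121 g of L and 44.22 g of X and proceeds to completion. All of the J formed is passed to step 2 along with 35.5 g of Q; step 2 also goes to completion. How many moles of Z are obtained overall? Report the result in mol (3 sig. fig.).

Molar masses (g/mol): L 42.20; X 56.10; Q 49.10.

0.362 mol

Step 1:
n(L) = 121.0 / 42.20 = 2.867 mol
n(X) = 44.22 / 56.10 = 0.7882 mol
n/ν for L = 2.867/3 = 0.9557
n/ν for X = 0.7882/1 = 0.7882
Smallest n/ν is X → limiting reagent.
n(J) produced = (1/1) × 0.7882 = 0.7882 mol
Step 2:
n(J) available = 0.7882 mol
n(Q) = 35.50 / 49.10 = 0.7230 mol
n/ν for J = 0.7882/2 = 0.3941
n/ν for Q = 0.7230/2 = 0.3615
Smallest n/ν is Q → limiting reagent.
n(Z) = (1/2) × 0.7230 = 0.3615 mol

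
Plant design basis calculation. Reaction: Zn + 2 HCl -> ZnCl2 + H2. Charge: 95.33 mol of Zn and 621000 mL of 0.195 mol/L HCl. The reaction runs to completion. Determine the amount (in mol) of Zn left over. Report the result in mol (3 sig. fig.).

34.8 mol

n(Zn) = 95.33 mol
n(HCl) = 0.195 × 621000/1000 = 121.1 mol
n/ν for Zn = 95.33/1 = 95.33
n/ν for HCl = 121.1/2 = 60.55
Smallest n/ν is HCl → limiting reagent.
Zn consumed = (1/2) × 121.1 = 60.55 mol
Zn remaining = 95.33 − 60.55 = 34.78 mol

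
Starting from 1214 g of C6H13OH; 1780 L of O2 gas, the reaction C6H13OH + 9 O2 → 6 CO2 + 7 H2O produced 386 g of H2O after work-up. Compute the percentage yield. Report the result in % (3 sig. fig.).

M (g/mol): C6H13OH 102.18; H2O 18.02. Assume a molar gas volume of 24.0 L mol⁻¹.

37.1 %

n(C6H13OH) = 1214 / 102.18 = 11.88 mol
n(O2) = 1780 / 24.0 = 74.17 mol
n/ν → C6H13OH: 11.88, O2: 8.241; O2 is limiting.
theoretical n(H2O) = (7/9) × 74.17 = 57.69 mol → 1040 g
% yield = 386 / 1040 × 100 = 37.12 %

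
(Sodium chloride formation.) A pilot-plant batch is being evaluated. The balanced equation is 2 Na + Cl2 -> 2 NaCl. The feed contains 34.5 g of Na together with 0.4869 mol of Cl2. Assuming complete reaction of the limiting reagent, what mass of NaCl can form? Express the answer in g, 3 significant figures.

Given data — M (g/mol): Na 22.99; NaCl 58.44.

n(Na) = 34.50 / 22.99 = 1.501 mol
n(Cl2) = 0.4869 mol
n/ν → Na: 0.7505, Cl2: 0.4869; Cl2 is limiting.
n(NaCl) = (2/1) × 0.4869 = 0.9738 mol
mass = 0.9738 × 58.44 = 56.91 g

56.9 g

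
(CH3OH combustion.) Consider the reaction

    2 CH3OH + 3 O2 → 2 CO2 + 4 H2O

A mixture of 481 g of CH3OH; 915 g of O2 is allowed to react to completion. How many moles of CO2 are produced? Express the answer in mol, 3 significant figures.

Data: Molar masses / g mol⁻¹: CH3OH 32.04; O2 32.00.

15.0 mol

n(CH3OH) = 481.0 / 32.04 = 15.01 mol
n(O2) = 915.0 / 32.00 = 28.59 mol
n/ν for CH3OH = 15.01/2 = 7.505
n/ν for O2 = 28.59/3 = 9.530
Smallest n/ν is CH3OH → limiting reagent.
n(CO2) = (2/2) × 15.01 = 15.01 mol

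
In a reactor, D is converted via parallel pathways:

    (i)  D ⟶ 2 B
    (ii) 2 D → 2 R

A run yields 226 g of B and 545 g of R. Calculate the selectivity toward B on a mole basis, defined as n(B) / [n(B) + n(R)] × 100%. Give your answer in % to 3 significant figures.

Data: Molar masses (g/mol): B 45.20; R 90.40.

n(B) = 226 / 45.20 = 5.000 mol
n(R) = 545 / 90.40 = 6.029 mol
selectivity = 5.000/(5.000+6.029) × 100 = 45.34 %

45.3 %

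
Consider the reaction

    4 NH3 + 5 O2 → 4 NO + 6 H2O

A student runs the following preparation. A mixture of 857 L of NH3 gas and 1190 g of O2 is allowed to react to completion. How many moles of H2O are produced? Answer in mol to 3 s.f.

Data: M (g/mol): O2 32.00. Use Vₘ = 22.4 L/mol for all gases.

44.6 mol

n(NH3) = 857.0 / 22.4 = 38.26 mol
n(O2) = 1190 / 32.00 = 37.19 mol
n/ν for NH3 = 38.26/4 = 9.565
n/ν for O2 = 37.19/5 = 7.438
Smallest n/ν is O2 → limiting reagent.
n(H2O) = (6/5) × 37.19 = 44.63 mol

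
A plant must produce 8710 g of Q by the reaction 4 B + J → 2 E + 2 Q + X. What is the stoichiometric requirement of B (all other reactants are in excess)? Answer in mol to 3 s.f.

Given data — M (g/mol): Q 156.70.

n(Q) = 8710 / 156.70 = 55.58 mol
n(B) = (4/2) × 55.58 = 111.2 mol

111 mol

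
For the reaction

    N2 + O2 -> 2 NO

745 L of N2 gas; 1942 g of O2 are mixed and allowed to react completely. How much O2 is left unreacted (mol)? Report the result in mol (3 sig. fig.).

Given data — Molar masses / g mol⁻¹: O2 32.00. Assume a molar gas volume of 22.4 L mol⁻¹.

n(N2) = 745.0 / 22.4 = 33.26 mol
n(O2) = 1942 / 32.00 = 60.69 mol
n/ν → N2: 33.26, O2: 60.69; N2 is limiting.
O2 consumed = (1/1) × 33.26 = 33.26 mol
O2 remaining = 60.69 − 33.26 = 27.43 mol

27.4 mol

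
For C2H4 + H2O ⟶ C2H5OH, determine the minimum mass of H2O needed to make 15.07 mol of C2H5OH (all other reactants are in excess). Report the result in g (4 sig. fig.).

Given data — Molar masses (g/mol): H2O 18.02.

271.6 g

n(C2H5OH) = 15.07 mol
n(H2O) = (1/1) × 15.07 = 15.07 mol
mass = 15.07 × 18.02 = 271.6 g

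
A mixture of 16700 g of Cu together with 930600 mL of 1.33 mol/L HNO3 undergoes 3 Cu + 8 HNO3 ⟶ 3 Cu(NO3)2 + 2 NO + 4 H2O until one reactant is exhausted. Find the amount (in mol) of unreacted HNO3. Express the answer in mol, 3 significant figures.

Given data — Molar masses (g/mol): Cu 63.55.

n(Cu) = 16700 / 63.55 = 262.8 mol
n(HNO3) = 1.33 × 930600/1000 = 1238 mol
n/ν for Cu = 262.8/3 = 87.60
n/ν for HNO3 = 1238/8 = 154.8
Smallest n/ν is Cu → limiting reagent.
HNO3 consumed = (8/3) × 262.8 = 700.8 mol
HNO3 remaining = 1238 − 700.8 = 537.2 mol

537 mol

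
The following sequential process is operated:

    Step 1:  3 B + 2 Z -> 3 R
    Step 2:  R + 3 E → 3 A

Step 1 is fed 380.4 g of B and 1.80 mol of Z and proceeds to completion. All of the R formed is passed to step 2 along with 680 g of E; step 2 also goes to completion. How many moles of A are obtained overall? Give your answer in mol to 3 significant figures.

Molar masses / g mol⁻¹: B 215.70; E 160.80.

4.23 mol

Step 1:
n(B) = 380.4 / 215.70 = 1.764 mol
n(Z) = 1.800 mol
n/ν for B = 1.764/3 = 0.5880
n/ν for Z = 1.800/2 = 0.9000
Smallest n/ν is B → limiting reagent.
n(R) produced = (3/3) × 1.764 = 1.764 mol
Step 2:
n(R) available = 1.764 mol
n(E) = 680.0 / 160.80 = 4.229 mol
n/ν for R = 1.764/1 = 1.764
n/ν for E = 4.229/3 = 1.410
Smallest n/ν is E → limiting reagent.
n(A) = (3/3) × 4.229 = 4.229 mol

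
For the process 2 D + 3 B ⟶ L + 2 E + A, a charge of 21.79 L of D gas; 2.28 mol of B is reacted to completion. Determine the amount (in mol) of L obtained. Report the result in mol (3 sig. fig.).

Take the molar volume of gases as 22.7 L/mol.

n(D) = 21.79 / 22.7 = 0.9599 mol
n(B) = 2.280 mol
n/ν for D = 0.9599/2 = 0.4800
n/ν for B = 2.280/3 = 0.7600
Smallest n/ν is D → limiting reagent.
n(L) = (1/2) × 0.9599 = 0.4800 mol

0.480 mol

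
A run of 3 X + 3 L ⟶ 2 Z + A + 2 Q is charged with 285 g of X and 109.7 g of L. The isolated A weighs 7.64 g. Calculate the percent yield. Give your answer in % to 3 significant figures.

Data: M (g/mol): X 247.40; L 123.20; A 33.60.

n(X) = 285.0 / 247.40 = 1.152 mol
n(L) = 109.7 / 123.20 = 0.8904 mol
n/ν for X = 1.152/3 = 0.3840
n/ν for L = 0.8904/3 = 0.2968
Smallest n/ν is L → limiting reagent.
theoretical n(A) = (1/3) × 0.8904 = 0.2968 mol → 9.972 g
% yield = 7.64 / 9.972 × 100 = 76.61 %

76.6 %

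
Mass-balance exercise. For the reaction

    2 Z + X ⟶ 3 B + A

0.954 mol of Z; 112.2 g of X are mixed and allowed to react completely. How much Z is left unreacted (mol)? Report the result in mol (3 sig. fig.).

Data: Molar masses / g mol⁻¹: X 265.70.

0.109 mol

n(Z) = 0.9540 mol
n(X) = 112.2 / 265.70 = 0.4223 mol
n/ν → Z: 0.4770, X: 0.4223; X is limiting.
Z consumed = (2/1) × 0.4223 = 0.8446 mol
Z remaining = 0.9540 − 0.8446 = 0.1094 mol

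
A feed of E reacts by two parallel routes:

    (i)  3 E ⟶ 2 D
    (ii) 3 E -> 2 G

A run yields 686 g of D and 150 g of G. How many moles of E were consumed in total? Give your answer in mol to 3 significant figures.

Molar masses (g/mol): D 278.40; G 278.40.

n(D) = 686 / 278.40 = 2.464 mol
n(G) = 150 / 278.40 = 0.5388 mol
n(E) via (i) = (3/2)×2.464 = 3.696 mol
n(E) via (ii) = (3/2)×0.5388 = 0.8082 mol
total n(E) = 3.696 + 0.8082 = 4.504 mol

4.50 mol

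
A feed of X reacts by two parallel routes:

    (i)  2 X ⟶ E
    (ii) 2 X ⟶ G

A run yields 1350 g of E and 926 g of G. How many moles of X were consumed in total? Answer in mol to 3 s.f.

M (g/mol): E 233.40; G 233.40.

19.5 mol

n(E) = 1350 / 233.40 = 5.784 mol
n(G) = 926 / 233.40 = 3.967 mol
n(X) via (i) = (2/1)×5.784 = 11.57 mol
n(X) via (ii) = (2/1)×3.967 = 7.934 mol
total n(X) = 11.57 + 7.934 = 19.50 mol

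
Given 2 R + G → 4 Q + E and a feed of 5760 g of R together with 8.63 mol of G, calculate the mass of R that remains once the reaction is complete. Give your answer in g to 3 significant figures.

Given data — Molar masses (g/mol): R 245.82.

1520 g

n(R) = 5760 / 245.82 = 23.43 mol
n(G) = 8.630 mol
n/ν for R = 23.43/2 = 11.72
n/ν for G = 8.630/1 = 8.630
Smallest n/ν is G → limiting reagent.
R consumed = (2/1) × 8.630 = 17.26 mol
R remaining = 23.43 − 17.26 = 6.170 mol
mass = 6.170 × 245.82 = 1517 g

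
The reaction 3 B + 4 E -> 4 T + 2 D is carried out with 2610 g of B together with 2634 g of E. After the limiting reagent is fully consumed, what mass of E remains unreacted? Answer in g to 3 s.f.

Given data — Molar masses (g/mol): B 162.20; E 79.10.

937 g

n(B) = 2610 / 162.20 = 16.09 mol
n(E) = 2634 / 79.10 = 33.30 mol
n/ν for B = 16.09/3 = 5.363
n/ν for E = 33.30/4 = 8.325
Smallest n/ν is B → limiting reagent.
E consumed = (4/3) × 16.09 = 21.45 mol
E remaining = 33.30 − 21.45 = 11.85 mol
mass = 11.85 × 79.10 = 937.3 g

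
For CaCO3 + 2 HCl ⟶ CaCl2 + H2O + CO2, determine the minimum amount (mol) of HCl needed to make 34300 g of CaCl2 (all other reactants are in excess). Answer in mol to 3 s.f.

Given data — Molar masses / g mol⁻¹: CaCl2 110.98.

618 mol

n(CaCl2) = 34300 / 110.98 = 309.1 mol
n(HCl) = (2/1) × 309.1 = 618.2 mol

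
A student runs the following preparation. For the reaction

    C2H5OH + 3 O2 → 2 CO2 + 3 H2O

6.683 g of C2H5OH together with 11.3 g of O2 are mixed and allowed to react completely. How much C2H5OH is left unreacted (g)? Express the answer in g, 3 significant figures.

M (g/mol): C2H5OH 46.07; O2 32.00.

n(C2H5OH) = 6.683 / 46.07 = 0.1451 mol
n(O2) = 11.30 / 32.00 = 0.3531 mol
n/ν for C2H5OH = 0.1451/1 = 0.1451
n/ν for O2 = 0.3531/3 = 0.1177
Smallest n/ν is O2 → limiting reagent.
C2H5OH consumed = (1/3) × 0.3531 = 0.1177 mol
C2H5OH remaining = 0.1451 − 0.1177 = 0.02740 mol
mass = 0.02740 × 46.07 = 1.262 g

1.26 g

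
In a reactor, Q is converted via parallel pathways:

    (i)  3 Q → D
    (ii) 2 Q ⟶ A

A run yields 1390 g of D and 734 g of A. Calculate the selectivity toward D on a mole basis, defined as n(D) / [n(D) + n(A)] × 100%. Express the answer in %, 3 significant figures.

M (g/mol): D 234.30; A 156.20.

n(D) = 1390 / 234.30 = 5.933 mol
n(A) = 734 / 156.20 = 4.699 mol
selectivity = 5.933/(5.933+4.699) × 100 = 55.80 %

55.8 %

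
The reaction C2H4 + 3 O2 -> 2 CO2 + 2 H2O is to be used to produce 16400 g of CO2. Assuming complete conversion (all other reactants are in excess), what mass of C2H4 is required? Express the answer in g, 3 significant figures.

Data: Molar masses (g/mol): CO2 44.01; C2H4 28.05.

5230 g

n(CO2) = 16400 / 44.01 = 372.6 mol
n(C2H4) = (1/2) × 372.6 = 186.3 mol
mass = 186.3 × 28.05 = 5226 g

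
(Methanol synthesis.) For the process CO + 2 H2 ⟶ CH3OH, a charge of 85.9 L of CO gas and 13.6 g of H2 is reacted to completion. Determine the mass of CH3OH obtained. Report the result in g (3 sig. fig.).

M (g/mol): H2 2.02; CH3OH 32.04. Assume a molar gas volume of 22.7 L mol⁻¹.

n(CO) = 85.90 / 22.7 = 3.784 mol
n(H2) = 13.60 / 2.02 = 6.733 mol
n/ν for CO = 3.784/1 = 3.784
n/ν for H2 = 6.733/2 = 3.367
Smallest n/ν is H2 → limiting reagent.
n(CH3OH) = (1/2) × 6.733 = 3.367 mol
mass = 3.367 × 32.04 = 107.9 g

108 g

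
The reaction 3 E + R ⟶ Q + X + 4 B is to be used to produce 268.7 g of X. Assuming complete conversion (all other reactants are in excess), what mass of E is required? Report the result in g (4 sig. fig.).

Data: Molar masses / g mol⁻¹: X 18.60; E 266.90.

11570 g

n(X) = 268.7 / 18.60 = 14.45 mol
n(E) = (3/1) × 14.45 = 43.35 mol
mass = 43.35 × 266.90 = 11570 g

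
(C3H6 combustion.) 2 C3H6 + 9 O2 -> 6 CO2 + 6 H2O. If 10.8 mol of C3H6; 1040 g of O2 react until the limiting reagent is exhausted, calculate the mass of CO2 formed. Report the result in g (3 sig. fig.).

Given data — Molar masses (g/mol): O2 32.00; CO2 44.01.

n(C3H6) = 10.80 mol
n(O2) = 1040 / 32.00 = 32.50 mol
n/ν → C3H6: 5.400, O2: 3.611; O2 is limiting.
n(CO2) = (6/9) × 32.50 = 21.67 mol
mass = 21.67 × 44.01 = 953.7 g

954 g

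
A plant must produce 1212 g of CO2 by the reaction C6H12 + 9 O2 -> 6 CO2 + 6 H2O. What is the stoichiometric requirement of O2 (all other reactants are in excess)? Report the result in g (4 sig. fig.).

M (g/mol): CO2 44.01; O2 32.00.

n(CO2) = 1212 / 44.01 = 27.54 mol
n(O2) = (9/6) × 27.54 = 41.31 mol
mass = 41.31 × 32.00 = 1322 g

1322 g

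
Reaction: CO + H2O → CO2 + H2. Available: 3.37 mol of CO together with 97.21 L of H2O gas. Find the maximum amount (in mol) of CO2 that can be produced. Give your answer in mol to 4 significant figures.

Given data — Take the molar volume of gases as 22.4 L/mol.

3.370 mol

n(CO) = 3.370 mol
n(H2O) = 97.21 / 22.4 = 4.340 mol
n/ν for CO = 3.370/1 = 3.370
n/ν for H2O = 4.340/1 = 4.340
Smallest n/ν is CO → limiting reagent.
n(CO2) = (1/1) × 3.370 = 3.370 mol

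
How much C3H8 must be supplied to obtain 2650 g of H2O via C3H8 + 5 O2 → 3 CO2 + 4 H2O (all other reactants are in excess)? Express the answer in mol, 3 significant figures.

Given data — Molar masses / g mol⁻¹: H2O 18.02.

36.8 mol

n(H2O) = 2650 / 18.02 = 147.1 mol
n(C3H8) = (1/4) × 147.1 = 36.78 mol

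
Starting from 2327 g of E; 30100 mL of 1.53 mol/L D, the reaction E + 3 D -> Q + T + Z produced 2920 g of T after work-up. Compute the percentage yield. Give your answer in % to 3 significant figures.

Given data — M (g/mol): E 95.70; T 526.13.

n(E) = 2327 / 95.70 = 24.32 mol
n(D) = 1.53 × 30100/1000 = 46.05 mol
n/ν → E: 24.32, D: 15.35; D is limiting.
theoretical n(T) = (1/3) × 46.05 = 15.35 mol → 8076 g
% yield = 2920 / 8076 × 100 = 36.16 %

36.2 %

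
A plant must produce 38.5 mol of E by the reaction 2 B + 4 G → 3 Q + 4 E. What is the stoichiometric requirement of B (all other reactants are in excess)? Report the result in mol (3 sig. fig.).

n(E) = 38.50 mol
n(B) = (2/4) × 38.50 = 19.25 mol

19.3 mol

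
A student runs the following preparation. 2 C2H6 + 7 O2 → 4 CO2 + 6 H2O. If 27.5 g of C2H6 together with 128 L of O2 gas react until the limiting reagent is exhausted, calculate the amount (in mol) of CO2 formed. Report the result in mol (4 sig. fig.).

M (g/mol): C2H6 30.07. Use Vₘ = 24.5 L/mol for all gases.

1.829 mol

n(C2H6) = 27.50 / 30.07 = 0.9145 mol
n(O2) = 128.0 / 24.5 = 5.224 mol
n/ν for C2H6 = 0.9145/2 = 0.4573
n/ν for O2 = 5.224/7 = 0.7463
Smallest n/ν is C2H6 → limiting reagent.
n(CO2) = (4/2) × 0.9145 = 1.829 mol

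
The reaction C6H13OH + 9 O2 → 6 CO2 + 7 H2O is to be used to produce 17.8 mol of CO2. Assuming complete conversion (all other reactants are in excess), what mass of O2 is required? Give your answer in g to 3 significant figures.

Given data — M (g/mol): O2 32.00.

854 g

n(CO2) = 17.80 mol
n(O2) = (9/6) × 17.80 = 26.70 mol
mass = 26.70 × 32.00 = 854.4 g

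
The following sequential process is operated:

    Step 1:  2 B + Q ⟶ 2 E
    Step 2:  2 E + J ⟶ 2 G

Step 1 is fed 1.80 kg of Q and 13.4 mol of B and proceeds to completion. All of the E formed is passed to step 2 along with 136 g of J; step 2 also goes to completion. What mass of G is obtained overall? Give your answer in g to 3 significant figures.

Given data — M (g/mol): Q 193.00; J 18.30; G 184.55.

2470 g

Step 1:
n(Q) = 1.800×1000 / 193.00 = 9.326 mol
n(B) = 13.40 mol
n/ν for Q = 9.326/1 = 9.326
n/ν for B = 13.40/2 = 6.700
Smallest n/ν is B → limiting reagent.
n(E) produced = (2/2) × 13.40 = 13.40 mol
Step 2:
n(E) available = 13.40 mol
n(J) = 136.0 / 18.30 = 7.432 mol
n/ν for E = 13.40/2 = 6.700
n/ν for J = 7.432/1 = 7.432
Smallest n/ν is E → limiting reagent.
n(G) = (2/2) × 13.40 = 13.40 mol
mass = 13.40 × 184.55 = 2473 g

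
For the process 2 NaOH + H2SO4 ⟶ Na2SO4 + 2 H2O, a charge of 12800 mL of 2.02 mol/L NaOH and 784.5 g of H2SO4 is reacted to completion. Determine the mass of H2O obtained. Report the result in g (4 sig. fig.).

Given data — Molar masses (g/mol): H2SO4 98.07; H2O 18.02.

288.3 g

n(NaOH) = 2.02 × 12800/1000 = 25.86 mol
n(H2SO4) = 784.5 / 98.07 = 7.999 mol
n/ν for NaOH = 25.86/2 = 12.93
n/ν for H2SO4 = 7.999/1 = 7.999
Smallest n/ν is H2SO4 → limiting reagent.
n(H2O) = (2/1) × 7.999 = 16.00 mol
mass = 16.00 × 18.02 = 288.3 g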